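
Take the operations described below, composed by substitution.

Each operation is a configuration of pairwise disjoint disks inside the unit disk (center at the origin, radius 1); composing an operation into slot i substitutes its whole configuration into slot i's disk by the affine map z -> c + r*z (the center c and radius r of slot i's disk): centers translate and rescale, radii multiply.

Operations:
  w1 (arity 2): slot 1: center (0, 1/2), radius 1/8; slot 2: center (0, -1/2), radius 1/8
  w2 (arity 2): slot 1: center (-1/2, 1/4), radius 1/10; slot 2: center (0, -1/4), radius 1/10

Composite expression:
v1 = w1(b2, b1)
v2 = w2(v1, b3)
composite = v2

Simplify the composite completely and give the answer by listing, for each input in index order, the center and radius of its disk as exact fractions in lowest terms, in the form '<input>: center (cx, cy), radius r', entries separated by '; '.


Affine substitution under w2: radii multiply and b-centers shift.
b2 passes through 2 substitutions, ending at center (-1/2, 3/10), radius 1/80
b1 passes through 2 substitutions, ending at center (-1/2, 1/5), radius 1/80
b3 passes through 1 substitution, ending at center (0, -1/4), radius 1/10

b1: center (-1/2, 1/5), radius 1/80; b2: center (-1/2, 3/10), radius 1/80; b3: center (0, -1/4), radius 1/10


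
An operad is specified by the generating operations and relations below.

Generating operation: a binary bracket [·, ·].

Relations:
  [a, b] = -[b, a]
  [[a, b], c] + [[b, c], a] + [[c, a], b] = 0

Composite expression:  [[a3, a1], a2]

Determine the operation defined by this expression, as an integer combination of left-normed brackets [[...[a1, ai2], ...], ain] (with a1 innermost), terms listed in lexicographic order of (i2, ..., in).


-[[a1, a3], a2]


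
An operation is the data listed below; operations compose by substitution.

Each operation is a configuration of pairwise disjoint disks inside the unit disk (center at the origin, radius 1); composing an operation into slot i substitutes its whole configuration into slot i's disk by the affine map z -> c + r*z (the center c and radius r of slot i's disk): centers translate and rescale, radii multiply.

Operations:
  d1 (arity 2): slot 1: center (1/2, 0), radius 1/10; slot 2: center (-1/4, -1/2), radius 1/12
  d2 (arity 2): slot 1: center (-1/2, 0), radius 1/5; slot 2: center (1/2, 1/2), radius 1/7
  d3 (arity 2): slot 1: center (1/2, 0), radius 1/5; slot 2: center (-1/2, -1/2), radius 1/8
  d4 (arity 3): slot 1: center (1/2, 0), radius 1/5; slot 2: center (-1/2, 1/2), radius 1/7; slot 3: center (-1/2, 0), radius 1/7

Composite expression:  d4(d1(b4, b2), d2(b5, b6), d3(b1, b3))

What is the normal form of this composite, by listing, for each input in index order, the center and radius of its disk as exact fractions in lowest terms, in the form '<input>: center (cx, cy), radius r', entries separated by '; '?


Each b-disk chains the slot maps above it in d4; radii multiply.
input b4: applying the 2 nested substitutions gives center (3/5, 0), radius 1/50
input b2: applying the 2 nested substitutions gives center (9/20, -1/10), radius 1/60
input b5: applying the 2 nested substitutions gives center (-4/7, 1/2), radius 1/35
input b6: applying the 2 nested substitutions gives center (-3/7, 4/7), radius 1/49
input b1: applying the 2 nested substitutions gives center (-3/7, 0), radius 1/35
input b3: applying the 2 nested substitutions gives center (-4/7, -1/14), radius 1/56

b1: center (-3/7, 0), radius 1/35; b2: center (9/20, -1/10), radius 1/60; b3: center (-4/7, -1/14), radius 1/56; b4: center (3/5, 0), radius 1/50; b5: center (-4/7, 1/2), radius 1/35; b6: center (-3/7, 4/7), radius 1/49


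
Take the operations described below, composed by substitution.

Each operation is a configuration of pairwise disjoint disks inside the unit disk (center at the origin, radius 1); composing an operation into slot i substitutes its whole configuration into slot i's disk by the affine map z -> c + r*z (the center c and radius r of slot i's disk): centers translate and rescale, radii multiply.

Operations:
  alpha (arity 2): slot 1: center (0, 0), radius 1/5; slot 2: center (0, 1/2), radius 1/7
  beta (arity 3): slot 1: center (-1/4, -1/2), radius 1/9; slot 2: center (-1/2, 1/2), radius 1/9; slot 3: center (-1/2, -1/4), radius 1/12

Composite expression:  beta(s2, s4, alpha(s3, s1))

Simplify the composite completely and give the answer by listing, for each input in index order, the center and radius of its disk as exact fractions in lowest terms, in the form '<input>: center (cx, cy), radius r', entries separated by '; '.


Each s-disk chains the slot maps above it in beta; radii multiply.
input s2: composing its 1 substitution step yields center (-1/4, -1/2), radius 1/9
input s4: composing its 1 substitution step yields center (-1/2, 1/2), radius 1/9
input s3: composing its 2 substitution steps yields center (-1/2, -1/4), radius 1/60
input s1: composing its 2 substitution steps yields center (-1/2, -5/24), radius 1/84

s1: center (-1/2, -5/24), radius 1/84; s2: center (-1/4, -1/2), radius 1/9; s3: center (-1/2, -1/4), radius 1/60; s4: center (-1/2, 1/2), radius 1/9


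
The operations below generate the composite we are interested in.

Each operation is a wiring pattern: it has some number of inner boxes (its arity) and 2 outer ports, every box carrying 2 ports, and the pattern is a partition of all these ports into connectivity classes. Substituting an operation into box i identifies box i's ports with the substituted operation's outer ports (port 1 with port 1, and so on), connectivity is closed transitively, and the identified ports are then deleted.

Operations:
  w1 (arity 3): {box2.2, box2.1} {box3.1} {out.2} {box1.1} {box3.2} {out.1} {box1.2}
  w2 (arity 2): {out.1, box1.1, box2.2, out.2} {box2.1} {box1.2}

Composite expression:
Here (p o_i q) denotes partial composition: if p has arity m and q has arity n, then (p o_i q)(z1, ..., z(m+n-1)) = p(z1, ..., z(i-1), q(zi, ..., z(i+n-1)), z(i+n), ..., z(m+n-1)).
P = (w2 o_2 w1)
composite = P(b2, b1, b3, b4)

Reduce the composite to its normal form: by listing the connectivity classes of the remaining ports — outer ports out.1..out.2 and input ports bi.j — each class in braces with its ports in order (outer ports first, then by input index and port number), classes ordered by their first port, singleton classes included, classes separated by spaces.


{out.1, out.2, b2.1} {b1.1} {b1.2} {b2.2} {b3.1, b3.2} {b4.1} {b4.2}


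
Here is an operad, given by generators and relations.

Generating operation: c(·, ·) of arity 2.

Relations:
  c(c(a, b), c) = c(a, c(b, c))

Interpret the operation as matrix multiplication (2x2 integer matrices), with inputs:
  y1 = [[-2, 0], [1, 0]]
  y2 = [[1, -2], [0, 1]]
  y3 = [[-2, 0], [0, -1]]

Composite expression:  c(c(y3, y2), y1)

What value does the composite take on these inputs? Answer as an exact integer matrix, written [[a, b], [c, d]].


[[8, 0], [-1, 0]]

c(y3, y2) = [[-2, 4], [0, -1]]
c(c(y3, y2), y1) = [[8, 0], [-1, 0]]


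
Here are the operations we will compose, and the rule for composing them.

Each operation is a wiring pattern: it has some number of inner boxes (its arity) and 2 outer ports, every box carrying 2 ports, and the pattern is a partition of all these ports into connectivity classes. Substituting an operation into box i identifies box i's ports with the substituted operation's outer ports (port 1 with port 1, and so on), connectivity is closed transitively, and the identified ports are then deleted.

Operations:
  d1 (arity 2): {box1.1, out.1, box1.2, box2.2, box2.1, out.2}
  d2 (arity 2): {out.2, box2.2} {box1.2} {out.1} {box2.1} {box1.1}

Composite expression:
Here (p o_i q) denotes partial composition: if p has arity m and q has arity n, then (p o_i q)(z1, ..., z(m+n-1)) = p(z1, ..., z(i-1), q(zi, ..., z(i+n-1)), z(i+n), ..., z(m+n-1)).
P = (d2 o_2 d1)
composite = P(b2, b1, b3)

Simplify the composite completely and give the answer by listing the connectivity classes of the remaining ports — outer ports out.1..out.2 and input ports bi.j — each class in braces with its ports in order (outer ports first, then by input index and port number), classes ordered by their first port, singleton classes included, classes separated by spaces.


{out.1} {out.2, b1.1, b1.2, b3.1, b3.2} {b2.1} {b2.2}

Connectivity passes through glued d2-boundaries; trace each wire chain.
stage d1: inputs (b1, b3), connectivity {out.1, out.2, b1.1, b1.2, b3.1, b3.2}, out.j its boundary
stage d2: inputs (b2, b1, b3), connectivity {out.1} {out.2, b1.1, b1.2, b3.1, b3.2} {b2.1} {b2.2}, out.j its boundary


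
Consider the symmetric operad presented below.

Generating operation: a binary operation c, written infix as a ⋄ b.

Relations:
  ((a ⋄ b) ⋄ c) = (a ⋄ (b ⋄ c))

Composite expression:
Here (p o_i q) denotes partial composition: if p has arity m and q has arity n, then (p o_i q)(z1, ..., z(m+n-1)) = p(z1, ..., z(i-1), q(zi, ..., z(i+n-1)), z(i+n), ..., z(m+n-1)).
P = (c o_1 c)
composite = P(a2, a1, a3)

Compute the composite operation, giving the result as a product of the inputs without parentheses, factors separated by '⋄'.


The c-tree's shape is irrelevant; the a-reading-order decides.
(a2 ⋄ a1) linearizes to a2 ⋄ a1
((a2 ⋄ a1) ⋄ a3) linearizes to a2 ⋄ a1 ⋄ a3

a2 ⋄ a1 ⋄ a3


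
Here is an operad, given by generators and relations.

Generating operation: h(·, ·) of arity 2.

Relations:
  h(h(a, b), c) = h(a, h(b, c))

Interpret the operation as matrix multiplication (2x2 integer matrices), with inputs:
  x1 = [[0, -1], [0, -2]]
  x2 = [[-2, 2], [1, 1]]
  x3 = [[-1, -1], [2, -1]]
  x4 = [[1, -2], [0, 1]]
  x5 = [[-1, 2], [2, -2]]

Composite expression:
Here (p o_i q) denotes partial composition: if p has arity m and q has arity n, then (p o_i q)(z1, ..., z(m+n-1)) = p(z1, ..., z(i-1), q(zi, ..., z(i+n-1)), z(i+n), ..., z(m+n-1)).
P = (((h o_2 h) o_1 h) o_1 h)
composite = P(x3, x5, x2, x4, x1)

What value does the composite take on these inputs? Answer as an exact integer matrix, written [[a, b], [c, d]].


[[0, 10], [0, 46]]

h(x3, x5) = [[-1, 0], [-4, 6]]
h(h(x3, x5), x2) = [[2, -2], [14, -2]]
h(x4, x1) = [[0, 3], [0, -2]]
h(h(h(x3, x5), x2), h(x4, x1)) = [[0, 10], [0, 46]]


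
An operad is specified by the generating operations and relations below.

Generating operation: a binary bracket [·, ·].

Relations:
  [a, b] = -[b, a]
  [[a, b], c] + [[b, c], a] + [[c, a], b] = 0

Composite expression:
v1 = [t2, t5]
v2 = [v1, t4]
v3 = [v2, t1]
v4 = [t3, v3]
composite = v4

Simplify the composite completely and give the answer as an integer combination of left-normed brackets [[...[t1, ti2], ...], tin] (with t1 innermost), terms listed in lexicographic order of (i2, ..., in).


Skip Jacobi rewriting: expand, keep t1-initial words, read off terms.
Composite bracket: [t3, [[[t2, t5], t4], t1]]
Each bracket splits as ab - ba, giving 16 signed words (2^4 = 16).
Coefficients come from the t1-initial words:
  the word t1t2t5t4t3 carries sign +1 and contributes +[[[[t1, t2], t5], t4], t3]
  the word t1t4t2t5t3 carries sign -1 and contributes -[[[[t1, t4], t2], t5], t3]
  the word t1t4t5t2t3 carries sign +1 and contributes +[[[[t1, t4], t5], t2], t3]
  the word t1t5t2t4t3 carries sign -1 and contributes -[[[[t1, t5], t2], t4], t3]

[[[[t1, t2], t5], t4], t3] - [[[[t1, t4], t2], t5], t3] + [[[[t1, t4], t5], t2], t3] - [[[[t1, t5], t2], t4], t3]


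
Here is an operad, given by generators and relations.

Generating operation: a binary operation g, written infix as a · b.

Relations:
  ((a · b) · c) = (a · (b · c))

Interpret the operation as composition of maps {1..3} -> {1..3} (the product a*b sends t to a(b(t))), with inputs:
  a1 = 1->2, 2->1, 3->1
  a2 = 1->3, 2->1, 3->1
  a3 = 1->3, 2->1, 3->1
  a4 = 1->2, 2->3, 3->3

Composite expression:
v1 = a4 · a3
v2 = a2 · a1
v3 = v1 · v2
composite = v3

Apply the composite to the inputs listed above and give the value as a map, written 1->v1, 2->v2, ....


1->3, 2->2, 3->2


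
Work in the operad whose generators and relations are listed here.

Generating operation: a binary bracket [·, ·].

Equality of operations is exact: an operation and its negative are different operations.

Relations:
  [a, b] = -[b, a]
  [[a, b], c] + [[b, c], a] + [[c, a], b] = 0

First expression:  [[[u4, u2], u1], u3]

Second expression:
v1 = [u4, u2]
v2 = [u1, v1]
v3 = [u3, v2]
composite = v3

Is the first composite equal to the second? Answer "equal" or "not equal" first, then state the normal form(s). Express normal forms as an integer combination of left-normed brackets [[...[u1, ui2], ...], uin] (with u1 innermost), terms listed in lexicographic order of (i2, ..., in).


equal; both compose to [[[u1, u2], u4], u3] - [[[u1, u4], u2], u3]

The first expression, normalized: [[[u1, u2], u4], u3] - [[[u1, u4], u2], u3]
The second expression, normalized: [[[u1, u2], u4], u3] - [[[u1, u4], u2], u3]
Same normal form: equal.


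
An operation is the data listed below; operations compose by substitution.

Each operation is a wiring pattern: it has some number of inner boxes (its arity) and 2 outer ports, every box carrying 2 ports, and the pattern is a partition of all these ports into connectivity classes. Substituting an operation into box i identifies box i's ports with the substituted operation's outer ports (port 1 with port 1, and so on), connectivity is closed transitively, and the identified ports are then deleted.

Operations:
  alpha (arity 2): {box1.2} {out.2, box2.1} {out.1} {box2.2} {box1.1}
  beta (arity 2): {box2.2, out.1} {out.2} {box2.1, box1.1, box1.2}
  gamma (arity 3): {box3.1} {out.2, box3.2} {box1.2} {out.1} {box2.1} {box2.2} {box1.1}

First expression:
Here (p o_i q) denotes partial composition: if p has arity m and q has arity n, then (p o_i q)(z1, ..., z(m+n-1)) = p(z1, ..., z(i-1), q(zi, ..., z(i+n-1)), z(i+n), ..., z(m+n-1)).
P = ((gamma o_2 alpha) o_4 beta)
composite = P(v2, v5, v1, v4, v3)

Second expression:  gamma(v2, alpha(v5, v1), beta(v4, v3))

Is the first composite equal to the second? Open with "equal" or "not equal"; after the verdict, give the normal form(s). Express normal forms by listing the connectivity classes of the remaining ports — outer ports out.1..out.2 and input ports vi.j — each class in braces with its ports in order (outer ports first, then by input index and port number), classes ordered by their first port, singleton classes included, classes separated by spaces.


equal; both compose to {out.1} {out.2} {v1.1} {v1.2} {v2.1} {v2.2} {v3.1, v4.1, v4.2} {v3.2} {v5.1} {v5.2}

The first expression reduces to {out.1} {out.2} {v1.1} {v1.2} {v2.1} {v2.2} {v3.1, v4.1, v4.2} {v3.2} {v5.1} {v5.2}
The second expression reduces to {out.1} {out.2} {v1.1} {v1.2} {v2.1} {v2.2} {v3.1, v4.1, v4.2} {v3.2} {v5.1} {v5.2}
Both agree, so they are equal.


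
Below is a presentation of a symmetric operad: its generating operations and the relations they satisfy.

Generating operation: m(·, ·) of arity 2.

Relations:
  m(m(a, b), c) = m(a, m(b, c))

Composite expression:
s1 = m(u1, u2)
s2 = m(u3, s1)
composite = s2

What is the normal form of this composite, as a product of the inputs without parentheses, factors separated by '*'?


Under associativity of m, the answer is the u's in reading order.
m(u1, u2) flattens to u1 * u2
m(u3, m(u1, u2)) flattens to u3 * u1 * u2

u3 * u1 * u2


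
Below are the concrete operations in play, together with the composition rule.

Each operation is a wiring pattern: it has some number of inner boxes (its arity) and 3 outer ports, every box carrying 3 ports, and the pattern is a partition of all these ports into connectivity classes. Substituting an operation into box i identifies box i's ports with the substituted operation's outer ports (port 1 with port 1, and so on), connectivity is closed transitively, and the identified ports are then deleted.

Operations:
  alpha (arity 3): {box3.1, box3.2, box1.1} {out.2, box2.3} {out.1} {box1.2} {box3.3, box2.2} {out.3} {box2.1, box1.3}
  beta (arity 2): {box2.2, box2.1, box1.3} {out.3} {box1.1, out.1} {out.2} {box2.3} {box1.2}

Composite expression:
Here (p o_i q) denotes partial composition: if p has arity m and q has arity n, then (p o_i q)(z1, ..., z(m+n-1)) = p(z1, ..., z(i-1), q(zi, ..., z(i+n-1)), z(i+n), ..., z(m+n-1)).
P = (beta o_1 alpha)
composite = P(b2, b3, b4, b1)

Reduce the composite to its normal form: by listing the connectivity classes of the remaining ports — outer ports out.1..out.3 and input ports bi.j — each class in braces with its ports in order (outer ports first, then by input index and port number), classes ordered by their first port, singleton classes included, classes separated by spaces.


Connectivity passes through glued beta-boundaries; trace each wire chain.
after alpha, the pattern on (b2, b3, b4) reads {out.1} {out.2, b3.3} {out.3} {b2.1, b4.1, b4.2} {b2.2} {b2.3, b3.1} {b3.2, b4.3} (out.j = its outer ports)
after beta, the pattern on (b2, b3, b4, b1) reads {out.1} {out.2} {out.3} {b1.1, b1.2} {b1.3} {b2.1, b4.1, b4.2} {b2.2} {b2.3, b3.1} {b3.2, b4.3} {b3.3} (out.j = its outer ports)

{out.1} {out.2} {out.3} {b1.1, b1.2} {b1.3} {b2.1, b4.1, b4.2} {b2.2} {b2.3, b3.1} {b3.2, b4.3} {b3.3}


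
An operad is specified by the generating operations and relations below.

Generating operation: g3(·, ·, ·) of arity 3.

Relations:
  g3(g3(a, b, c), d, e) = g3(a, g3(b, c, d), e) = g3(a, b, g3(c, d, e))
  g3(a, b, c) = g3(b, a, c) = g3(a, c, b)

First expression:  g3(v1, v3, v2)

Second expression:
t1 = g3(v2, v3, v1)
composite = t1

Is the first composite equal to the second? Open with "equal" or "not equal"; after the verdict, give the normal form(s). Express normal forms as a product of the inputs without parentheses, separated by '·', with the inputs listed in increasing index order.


equal — both sides give v1 · v2 · v3


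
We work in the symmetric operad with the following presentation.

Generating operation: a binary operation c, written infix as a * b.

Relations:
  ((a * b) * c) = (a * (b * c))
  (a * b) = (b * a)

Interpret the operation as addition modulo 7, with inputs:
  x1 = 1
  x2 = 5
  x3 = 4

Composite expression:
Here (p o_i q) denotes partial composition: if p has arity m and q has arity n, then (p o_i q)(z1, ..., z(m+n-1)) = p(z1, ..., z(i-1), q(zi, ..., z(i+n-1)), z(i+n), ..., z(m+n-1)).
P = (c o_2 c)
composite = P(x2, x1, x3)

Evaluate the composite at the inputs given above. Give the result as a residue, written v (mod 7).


3 (mod 7)


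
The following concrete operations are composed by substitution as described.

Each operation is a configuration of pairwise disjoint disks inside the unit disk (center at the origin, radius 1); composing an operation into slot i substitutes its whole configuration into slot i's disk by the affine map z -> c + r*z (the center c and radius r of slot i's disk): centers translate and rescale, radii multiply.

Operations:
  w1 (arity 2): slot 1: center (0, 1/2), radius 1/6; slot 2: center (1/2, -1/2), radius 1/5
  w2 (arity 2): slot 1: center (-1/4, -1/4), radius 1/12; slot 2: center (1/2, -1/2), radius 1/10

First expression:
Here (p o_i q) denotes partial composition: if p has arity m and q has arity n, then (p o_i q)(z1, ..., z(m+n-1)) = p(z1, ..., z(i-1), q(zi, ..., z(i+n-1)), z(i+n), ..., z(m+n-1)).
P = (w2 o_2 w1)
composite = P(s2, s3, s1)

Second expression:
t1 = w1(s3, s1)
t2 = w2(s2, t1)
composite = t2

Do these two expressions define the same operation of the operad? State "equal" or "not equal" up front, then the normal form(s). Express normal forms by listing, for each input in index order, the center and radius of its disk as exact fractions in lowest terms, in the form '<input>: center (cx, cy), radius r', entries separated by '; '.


equal; both compose to s1: center (11/20, -11/20), radius 1/50; s2: center (-1/4, -1/4), radius 1/12; s3: center (1/2, -9/20), radius 1/60

In normal form, the first expression is s1: center (11/20, -11/20), radius 1/50; s2: center (-1/4, -1/4), radius 1/12; s3: center (1/2, -9/20), radius 1/60
In normal form, the second expression is s1: center (11/20, -11/20), radius 1/50; s2: center (-1/4, -1/4), radius 1/12; s3: center (1/2, -9/20), radius 1/60
Both agree, so they are equal.


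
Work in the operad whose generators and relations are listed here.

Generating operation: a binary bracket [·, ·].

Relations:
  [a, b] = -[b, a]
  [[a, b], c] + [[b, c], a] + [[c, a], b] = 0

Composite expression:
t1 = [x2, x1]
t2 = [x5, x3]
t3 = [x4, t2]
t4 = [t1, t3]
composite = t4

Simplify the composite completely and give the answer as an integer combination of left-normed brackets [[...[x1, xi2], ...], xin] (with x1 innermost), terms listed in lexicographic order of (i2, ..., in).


-[[[[x1, x2], x3], x5], x4] + [[[[x1, x2], x4], x3], x5] - [[[[x1, x2], x4], x5], x3] + [[[[x1, x2], x5], x3], x4]

Expand each bracket as ab - ba; the x1-initial words give the coefficients.
Composite bracket: [[x2, x1], [x4, [x5, x3]]]
Applying ab - ba throughout gives 16 signed words (2^4 = 16).
Coefficients come from the x1-initial words:
  from x1x2x3x5x4, sign -1: term -[[[[x1, x2], x3], x5], x4]
  from x1x2x4x3x5, sign +1: term +[[[[x1, x2], x4], x3], x5]
  from x1x2x4x5x3, sign -1: term -[[[[x1, x2], x4], x5], x3]
  from x1x2x5x3x4, sign +1: term +[[[[x1, x2], x5], x3], x4]


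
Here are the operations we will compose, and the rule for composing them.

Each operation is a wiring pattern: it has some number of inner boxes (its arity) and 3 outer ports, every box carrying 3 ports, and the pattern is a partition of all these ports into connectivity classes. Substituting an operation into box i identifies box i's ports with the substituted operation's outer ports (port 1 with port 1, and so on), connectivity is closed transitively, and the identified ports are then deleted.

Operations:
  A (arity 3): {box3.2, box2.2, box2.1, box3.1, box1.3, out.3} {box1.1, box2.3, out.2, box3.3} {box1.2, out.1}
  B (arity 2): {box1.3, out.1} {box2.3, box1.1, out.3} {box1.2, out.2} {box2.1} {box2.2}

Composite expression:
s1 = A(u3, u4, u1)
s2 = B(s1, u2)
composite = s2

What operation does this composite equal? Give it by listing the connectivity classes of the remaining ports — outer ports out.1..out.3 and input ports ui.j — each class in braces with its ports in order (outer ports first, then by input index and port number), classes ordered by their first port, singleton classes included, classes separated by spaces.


{out.1, u1.1, u1.2, u3.3, u4.1, u4.2} {out.2, u1.3, u3.1, u4.3} {out.3, u2.3, u3.2} {u2.1} {u2.2}

Reachability decides: close wires over B-identified ports.
the subtree at A composes to {out.1, u3.2} {out.2, u1.3, u3.1, u4.3} {out.3, u1.1, u1.2, u3.3, u4.1, u4.2} on (u3, u4, u1); out.j = own outer ports
the subtree at B composes to {out.1, u1.1, u1.2, u3.3, u4.1, u4.2} {out.2, u1.3, u3.1, u4.3} {out.3, u2.3, u3.2} {u2.1} {u2.2} on (u3, u4, u1, u2); out.j = own outer ports


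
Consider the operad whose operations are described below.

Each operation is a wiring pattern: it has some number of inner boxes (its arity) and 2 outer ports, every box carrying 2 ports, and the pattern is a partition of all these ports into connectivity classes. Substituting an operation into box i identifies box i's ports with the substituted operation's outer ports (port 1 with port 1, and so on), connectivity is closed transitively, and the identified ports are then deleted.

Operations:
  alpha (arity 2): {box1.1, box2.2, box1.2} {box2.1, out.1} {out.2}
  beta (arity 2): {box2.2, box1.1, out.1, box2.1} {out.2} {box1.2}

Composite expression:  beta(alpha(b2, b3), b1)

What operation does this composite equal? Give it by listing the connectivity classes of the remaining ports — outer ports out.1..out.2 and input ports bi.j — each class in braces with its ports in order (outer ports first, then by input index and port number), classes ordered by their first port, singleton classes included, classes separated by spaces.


{out.1, b1.1, b1.2, b3.1} {out.2} {b2.1, b2.2, b3.2}

Connectivity passes through glued beta-boundaries; trace each wire chain.
the subtree at alpha composes to {out.1, b3.1} {out.2} {b2.1, b2.2, b3.2} on (b2, b3); out.j = own outer ports
the subtree at beta composes to {out.1, b1.1, b1.2, b3.1} {out.2} {b2.1, b2.2, b3.2} on (b2, b3, b1); out.j = own outer ports


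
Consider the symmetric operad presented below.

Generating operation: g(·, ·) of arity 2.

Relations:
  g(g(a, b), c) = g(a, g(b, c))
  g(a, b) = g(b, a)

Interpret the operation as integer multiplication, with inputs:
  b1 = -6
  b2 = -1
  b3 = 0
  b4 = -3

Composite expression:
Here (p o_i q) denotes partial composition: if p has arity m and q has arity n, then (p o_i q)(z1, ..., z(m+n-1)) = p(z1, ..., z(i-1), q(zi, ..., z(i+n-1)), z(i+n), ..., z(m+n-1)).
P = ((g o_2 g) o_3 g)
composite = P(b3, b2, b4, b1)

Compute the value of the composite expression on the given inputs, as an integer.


0


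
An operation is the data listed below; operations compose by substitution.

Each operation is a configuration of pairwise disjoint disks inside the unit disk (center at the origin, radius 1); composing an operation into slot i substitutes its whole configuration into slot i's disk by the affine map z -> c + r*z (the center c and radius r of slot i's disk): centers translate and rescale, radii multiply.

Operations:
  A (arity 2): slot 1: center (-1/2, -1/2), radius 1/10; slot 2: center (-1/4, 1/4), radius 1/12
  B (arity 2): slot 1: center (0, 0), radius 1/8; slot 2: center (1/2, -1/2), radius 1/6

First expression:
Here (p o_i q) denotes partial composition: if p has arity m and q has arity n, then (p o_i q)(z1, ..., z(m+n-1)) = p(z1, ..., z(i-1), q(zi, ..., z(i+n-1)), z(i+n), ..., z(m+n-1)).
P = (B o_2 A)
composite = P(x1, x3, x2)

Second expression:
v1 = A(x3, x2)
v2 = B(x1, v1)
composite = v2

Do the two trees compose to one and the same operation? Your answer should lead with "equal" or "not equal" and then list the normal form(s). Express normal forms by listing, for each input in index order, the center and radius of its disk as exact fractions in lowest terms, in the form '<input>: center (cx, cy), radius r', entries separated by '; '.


equal; the common form is x1: center (0, 0), radius 1/8; x2: center (11/24, -11/24), radius 1/72; x3: center (5/12, -7/12), radius 1/60


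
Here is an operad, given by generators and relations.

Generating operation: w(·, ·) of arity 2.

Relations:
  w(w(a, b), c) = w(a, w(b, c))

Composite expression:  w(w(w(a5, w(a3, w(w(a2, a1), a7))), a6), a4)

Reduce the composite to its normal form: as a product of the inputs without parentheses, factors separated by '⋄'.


Associativity of w dissolves the nesting; only the a-input order survives.
w(a2, a1) collapses to a2 ⋄ a1
w(w(a2, a1), a7) collapses to a2 ⋄ a1 ⋄ a7
w(a3, w(w(a2, a1), a7)) collapses to a3 ⋄ a2 ⋄ a1 ⋄ a7
w(a5, w(a3, w(w(a2, a1), a7))) collapses to a5 ⋄ a3 ⋄ a2 ⋄ a1 ⋄ a7
w(w(a5, w(a3, w(w(a2, a1), a7))), a6) collapses to a5 ⋄ a3 ⋄ a2 ⋄ a1 ⋄ a7 ⋄ a6
w(w(w(a5, w(a3, w(w(a2, a1), a7))), a6), a4) collapses to a5 ⋄ a3 ⋄ a2 ⋄ a1 ⋄ a7 ⋄ a6 ⋄ a4

a5 ⋄ a3 ⋄ a2 ⋄ a1 ⋄ a7 ⋄ a6 ⋄ a4


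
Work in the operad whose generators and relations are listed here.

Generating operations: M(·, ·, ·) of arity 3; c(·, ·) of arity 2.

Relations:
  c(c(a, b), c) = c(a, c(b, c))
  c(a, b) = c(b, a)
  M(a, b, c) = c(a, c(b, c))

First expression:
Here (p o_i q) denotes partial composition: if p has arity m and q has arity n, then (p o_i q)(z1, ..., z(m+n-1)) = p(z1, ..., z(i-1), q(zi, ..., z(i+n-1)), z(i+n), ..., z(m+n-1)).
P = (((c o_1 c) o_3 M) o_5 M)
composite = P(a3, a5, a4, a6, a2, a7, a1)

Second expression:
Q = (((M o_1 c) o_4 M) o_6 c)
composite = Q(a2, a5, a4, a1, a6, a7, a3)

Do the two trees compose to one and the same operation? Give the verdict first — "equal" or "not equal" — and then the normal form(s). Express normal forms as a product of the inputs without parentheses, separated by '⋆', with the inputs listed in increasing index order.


equal; the common form is a1 ⋆ a2 ⋆ a3 ⋆ a4 ⋆ a5 ⋆ a6 ⋆ a7

The first composite normalizes to a1 ⋆ a2 ⋆ a3 ⋆ a4 ⋆ a5 ⋆ a6 ⋆ a7
The second composite normalizes to a1 ⋆ a2 ⋆ a3 ⋆ a4 ⋆ a5 ⋆ a6 ⋆ a7
Both agree, so they are equal.


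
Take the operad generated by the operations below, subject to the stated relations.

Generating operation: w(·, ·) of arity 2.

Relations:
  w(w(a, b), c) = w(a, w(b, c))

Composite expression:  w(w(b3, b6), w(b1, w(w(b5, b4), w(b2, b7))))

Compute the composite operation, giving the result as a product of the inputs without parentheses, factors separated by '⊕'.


b3 ⊕ b6 ⊕ b1 ⊕ b5 ⊕ b4 ⊕ b2 ⊕ b7

Under associativity of w, the answer is the b's in reading order.
w(b3, b6) unparenthesizes to b3 ⊕ b6
w(b5, b4) unparenthesizes to b5 ⊕ b4
w(b2, b7) unparenthesizes to b2 ⊕ b7
w(w(b5, b4), w(b2, b7)) unparenthesizes to b5 ⊕ b4 ⊕ b2 ⊕ b7
w(b1, w(w(b5, b4), w(b2, b7))) unparenthesizes to b1 ⊕ b5 ⊕ b4 ⊕ b2 ⊕ b7
w(w(b3, b6), w(b1, w(w(b5, b4), w(b2, b7)))) unparenthesizes to b3 ⊕ b6 ⊕ b1 ⊕ b5 ⊕ b4 ⊕ b2 ⊕ b7


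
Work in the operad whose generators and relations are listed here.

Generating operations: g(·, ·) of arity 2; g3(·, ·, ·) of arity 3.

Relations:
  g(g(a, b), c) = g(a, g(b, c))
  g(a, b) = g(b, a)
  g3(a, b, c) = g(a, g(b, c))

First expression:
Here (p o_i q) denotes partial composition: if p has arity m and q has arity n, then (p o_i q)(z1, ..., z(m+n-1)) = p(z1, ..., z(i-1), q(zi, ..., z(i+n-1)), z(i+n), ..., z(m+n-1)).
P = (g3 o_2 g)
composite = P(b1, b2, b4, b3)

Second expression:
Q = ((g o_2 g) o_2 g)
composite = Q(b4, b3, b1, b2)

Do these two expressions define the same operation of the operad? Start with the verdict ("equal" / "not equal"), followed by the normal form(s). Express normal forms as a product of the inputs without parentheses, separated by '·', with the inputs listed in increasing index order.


The first expression, normalized: b1 · b2 · b3 · b4
The second expression, normalized: b1 · b2 · b3 · b4
The normal forms match — equal.

equal; both compose to b1 · b2 · b3 · b4


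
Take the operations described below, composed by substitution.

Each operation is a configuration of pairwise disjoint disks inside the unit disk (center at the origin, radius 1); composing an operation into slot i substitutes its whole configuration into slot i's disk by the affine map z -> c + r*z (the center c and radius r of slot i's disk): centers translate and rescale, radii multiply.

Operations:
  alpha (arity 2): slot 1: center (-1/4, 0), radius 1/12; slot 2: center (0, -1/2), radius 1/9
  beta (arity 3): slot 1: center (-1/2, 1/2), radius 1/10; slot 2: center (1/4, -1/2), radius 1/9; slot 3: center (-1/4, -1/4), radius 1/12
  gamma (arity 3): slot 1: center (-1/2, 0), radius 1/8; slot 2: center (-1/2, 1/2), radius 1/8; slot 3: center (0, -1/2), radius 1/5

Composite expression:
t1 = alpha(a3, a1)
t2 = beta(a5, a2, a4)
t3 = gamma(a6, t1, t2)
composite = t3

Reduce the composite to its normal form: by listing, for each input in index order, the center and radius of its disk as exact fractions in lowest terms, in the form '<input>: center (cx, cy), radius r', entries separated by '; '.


a1: center (-1/2, 7/16), radius 1/72; a2: center (1/20, -3/5), radius 1/45; a3: center (-17/32, 1/2), radius 1/96; a4: center (-1/20, -11/20), radius 1/60; a5: center (-1/10, -2/5), radius 1/50; a6: center (-1/2, 0), radius 1/8

Only the slot chain above each a matters under gamma; compose those maps.
for a6, the 1-step affine chain lands on center (-1/2, 0), radius 1/8
for a3, the 2-step affine chain lands on center (-17/32, 1/2), radius 1/96
for a1, the 2-step affine chain lands on center (-1/2, 7/16), radius 1/72
for a5, the 2-step affine chain lands on center (-1/10, -2/5), radius 1/50
for a2, the 2-step affine chain lands on center (1/20, -3/5), radius 1/45
for a4, the 2-step affine chain lands on center (-1/20, -11/20), radius 1/60


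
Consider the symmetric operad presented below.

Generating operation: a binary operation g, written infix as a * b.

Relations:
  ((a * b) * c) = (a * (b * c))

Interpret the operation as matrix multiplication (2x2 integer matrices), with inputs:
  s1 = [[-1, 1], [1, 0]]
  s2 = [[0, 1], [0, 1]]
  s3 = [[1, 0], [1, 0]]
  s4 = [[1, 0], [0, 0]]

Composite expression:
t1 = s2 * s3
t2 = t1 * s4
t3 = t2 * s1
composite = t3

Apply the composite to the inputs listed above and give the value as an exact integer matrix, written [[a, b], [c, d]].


[[-1, 1], [-1, 1]]


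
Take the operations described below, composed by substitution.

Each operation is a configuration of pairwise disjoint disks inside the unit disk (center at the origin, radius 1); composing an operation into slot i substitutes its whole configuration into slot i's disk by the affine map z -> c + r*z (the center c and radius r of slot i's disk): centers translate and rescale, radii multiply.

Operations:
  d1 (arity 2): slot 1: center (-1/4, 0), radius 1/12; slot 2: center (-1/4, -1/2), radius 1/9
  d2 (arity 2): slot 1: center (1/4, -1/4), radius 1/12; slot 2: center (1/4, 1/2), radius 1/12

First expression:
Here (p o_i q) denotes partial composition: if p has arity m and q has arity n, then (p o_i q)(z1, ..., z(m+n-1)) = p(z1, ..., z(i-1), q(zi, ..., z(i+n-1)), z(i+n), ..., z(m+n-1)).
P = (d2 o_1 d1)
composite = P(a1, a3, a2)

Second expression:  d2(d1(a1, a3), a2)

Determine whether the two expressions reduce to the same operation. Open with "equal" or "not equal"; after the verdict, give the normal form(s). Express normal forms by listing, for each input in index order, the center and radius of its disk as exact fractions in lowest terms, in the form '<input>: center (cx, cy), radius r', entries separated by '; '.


Normal form of the first expression: a1: center (11/48, -1/4), radius 1/144; a2: center (1/4, 1/2), radius 1/12; a3: center (11/48, -7/24), radius 1/108
Normal form of the second expression: a1: center (11/48, -1/4), radius 1/144; a2: center (1/4, 1/2), radius 1/12; a3: center (11/48, -7/24), radius 1/108
Identical normal forms: equal.

equal: each reduces to a1: center (11/48, -1/4), radius 1/144; a2: center (1/4, 1/2), radius 1/12; a3: center (11/48, -7/24), radius 1/108


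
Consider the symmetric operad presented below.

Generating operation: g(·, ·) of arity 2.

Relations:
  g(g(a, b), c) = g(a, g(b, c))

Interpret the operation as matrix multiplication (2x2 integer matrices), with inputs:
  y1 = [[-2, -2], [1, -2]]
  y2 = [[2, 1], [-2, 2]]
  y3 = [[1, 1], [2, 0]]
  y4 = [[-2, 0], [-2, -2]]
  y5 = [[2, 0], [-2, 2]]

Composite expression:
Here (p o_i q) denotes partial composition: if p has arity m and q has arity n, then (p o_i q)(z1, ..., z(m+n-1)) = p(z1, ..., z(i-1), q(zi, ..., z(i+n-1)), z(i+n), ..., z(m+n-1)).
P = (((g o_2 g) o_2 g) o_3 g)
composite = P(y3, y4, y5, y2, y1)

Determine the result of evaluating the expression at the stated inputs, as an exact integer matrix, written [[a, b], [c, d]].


[[-12, 24], [24, 48]]

g(y5, y2) = [[4, 2], [-8, 2]]
g(y4, g(y5, y2)) = [[-8, -4], [8, -8]]
g(g(y4, g(y5, y2)), y1) = [[12, 24], [-24, 0]]
g(y3, g(g(y4, g(y5, y2)), y1)) = [[-12, 24], [24, 48]]


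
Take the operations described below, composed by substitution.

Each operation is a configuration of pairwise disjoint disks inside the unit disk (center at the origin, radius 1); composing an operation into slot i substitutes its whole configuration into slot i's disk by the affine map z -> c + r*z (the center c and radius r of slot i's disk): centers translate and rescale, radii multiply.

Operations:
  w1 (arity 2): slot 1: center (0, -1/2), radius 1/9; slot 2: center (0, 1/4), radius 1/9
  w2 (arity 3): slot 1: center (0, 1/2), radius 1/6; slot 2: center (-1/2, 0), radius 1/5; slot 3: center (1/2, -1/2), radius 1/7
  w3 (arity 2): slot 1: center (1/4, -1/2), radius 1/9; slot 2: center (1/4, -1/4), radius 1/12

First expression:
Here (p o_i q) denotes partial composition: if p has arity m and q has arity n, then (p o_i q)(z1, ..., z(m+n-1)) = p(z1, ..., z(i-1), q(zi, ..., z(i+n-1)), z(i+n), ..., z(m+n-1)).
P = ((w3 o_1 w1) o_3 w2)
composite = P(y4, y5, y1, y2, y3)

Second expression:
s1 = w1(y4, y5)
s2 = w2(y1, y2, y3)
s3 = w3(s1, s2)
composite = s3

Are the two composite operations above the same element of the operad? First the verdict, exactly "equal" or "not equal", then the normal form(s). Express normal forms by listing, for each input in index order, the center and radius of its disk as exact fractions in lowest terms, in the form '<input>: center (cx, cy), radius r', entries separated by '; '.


equal: each reduces to y1: center (1/4, -5/24), radius 1/72; y2: center (5/24, -1/4), radius 1/60; y3: center (7/24, -7/24), radius 1/84; y4: center (1/4, -5/9), radius 1/81; y5: center (1/4, -17/36), radius 1/81


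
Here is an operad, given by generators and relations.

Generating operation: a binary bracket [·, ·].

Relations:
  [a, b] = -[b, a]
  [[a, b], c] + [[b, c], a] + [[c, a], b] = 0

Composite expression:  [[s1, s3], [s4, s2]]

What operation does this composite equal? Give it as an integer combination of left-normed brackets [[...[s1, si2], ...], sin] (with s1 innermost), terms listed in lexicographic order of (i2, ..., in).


Skip Jacobi rewriting: expand, keep s1-initial words, read off terms.
Composite bracket: [[s1, s3], [s4, s2]]
Applying ab - ba throughout gives 8 signed words (2^3 = 8).
Collect the words opening with s1:
  s1s3s2s4 appears with sign -1, giving the term -[[[s1, s3], s2], s4]
  s1s3s4s2 appears with sign +1, giving the term +[[[s1, s3], s4], s2]

-[[[s1, s3], s2], s4] + [[[s1, s3], s4], s2]


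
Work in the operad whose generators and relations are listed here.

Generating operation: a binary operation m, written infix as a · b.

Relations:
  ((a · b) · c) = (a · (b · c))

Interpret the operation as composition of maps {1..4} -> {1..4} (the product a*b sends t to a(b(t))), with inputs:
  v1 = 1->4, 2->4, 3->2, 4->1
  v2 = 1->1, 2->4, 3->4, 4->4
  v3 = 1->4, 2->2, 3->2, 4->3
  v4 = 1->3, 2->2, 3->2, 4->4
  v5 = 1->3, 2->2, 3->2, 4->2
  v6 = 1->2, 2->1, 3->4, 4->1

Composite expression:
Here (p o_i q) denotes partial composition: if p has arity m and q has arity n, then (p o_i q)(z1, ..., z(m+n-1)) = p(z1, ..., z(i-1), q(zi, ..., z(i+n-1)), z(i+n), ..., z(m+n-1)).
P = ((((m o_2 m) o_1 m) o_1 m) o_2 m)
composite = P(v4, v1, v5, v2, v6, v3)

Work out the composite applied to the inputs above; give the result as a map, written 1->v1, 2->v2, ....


1->2, 2->2, 3->2, 4->4


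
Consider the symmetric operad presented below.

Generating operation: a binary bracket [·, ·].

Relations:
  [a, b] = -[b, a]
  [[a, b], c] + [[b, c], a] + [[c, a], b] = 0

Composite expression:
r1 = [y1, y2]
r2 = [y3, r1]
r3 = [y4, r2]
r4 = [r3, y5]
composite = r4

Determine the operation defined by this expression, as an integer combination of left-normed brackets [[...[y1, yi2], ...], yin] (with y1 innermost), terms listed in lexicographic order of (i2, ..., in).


[[[[y1, y2], y3], y4], y5]


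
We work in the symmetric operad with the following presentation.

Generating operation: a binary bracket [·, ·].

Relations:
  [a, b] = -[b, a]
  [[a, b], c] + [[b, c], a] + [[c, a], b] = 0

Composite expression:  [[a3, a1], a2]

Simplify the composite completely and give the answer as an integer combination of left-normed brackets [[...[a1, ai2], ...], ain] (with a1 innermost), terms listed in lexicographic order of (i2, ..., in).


-[[a1, a3], a2]


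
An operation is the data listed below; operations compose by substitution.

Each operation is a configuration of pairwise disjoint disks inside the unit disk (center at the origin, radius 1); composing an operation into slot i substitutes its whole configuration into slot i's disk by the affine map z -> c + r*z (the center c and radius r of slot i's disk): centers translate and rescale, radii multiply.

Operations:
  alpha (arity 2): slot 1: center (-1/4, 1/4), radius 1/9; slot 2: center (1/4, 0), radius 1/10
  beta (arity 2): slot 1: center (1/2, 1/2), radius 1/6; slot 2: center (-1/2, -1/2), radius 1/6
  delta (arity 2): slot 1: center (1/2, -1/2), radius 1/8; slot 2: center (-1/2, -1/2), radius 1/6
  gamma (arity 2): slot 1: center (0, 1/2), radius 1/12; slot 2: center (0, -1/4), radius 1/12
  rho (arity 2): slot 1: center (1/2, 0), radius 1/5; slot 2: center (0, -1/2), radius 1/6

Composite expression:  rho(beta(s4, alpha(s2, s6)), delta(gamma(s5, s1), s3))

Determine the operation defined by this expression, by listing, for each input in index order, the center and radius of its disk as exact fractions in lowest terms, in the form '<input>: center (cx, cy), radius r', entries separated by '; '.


s1: center (1/12, -113/192), radius 1/576; s2: center (47/120, -11/120), radius 1/270; s3: center (-1/12, -7/12), radius 1/36; s4: center (3/5, 1/10), radius 1/30; s5: center (1/12, -55/96), radius 1/576; s6: center (49/120, -1/10), radius 1/300

Only the slot chain above each s matters under rho; compose those maps.
s4: after 2 affine steps, its disk has center (3/5, 1/10), radius 1/30
s2: after 3 affine steps, its disk has center (47/120, -11/120), radius 1/270
s6: after 3 affine steps, its disk has center (49/120, -1/10), radius 1/300
s5: after 3 affine steps, its disk has center (1/12, -55/96), radius 1/576
s1: after 3 affine steps, its disk has center (1/12, -113/192), radius 1/576
s3: after 2 affine steps, its disk has center (-1/12, -7/12), radius 1/36
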